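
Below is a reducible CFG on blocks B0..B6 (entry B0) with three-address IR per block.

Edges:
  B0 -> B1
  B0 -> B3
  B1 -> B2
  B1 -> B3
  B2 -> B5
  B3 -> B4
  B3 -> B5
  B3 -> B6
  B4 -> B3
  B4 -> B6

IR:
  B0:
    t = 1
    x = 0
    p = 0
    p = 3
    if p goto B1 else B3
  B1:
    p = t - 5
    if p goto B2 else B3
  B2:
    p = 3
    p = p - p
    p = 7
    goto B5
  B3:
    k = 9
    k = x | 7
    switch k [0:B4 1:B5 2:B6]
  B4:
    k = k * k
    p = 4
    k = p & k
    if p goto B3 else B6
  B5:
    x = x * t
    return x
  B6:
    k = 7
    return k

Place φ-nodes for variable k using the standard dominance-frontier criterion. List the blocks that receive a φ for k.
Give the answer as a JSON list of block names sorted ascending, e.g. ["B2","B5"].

Answer: ["B3", "B5", "B6"]

Analysis:
idom tree: B1←B0 B2←B1 B3←B0 B4←B3 B5←B0 B6←B3
Join-block Dom:
  B3: preds {B0,B1,B4}: {B0} ∩ {B0,B1} ∩ {B0,B3,B4} = {B0}; idom=B0
  B5: preds {B2,B3}: {B0,B1,B2} ∩ {B0,B3} = {B0}; idom=B0
  B6: preds {B3,B4}: {B0,B3} ∩ {B0,B3,B4} = {B0,B3}; idom=B3

Frontier:
  join B3 pred B0: · stop@B0
  join B3 pred B1: B1 stop@B0
  join B3 pred B4: B4→B3 stop@B0
  join B5 pred B2: B2→B1 stop@B0
  join B5 pred B3: B3 stop@B0
  join B6 pred B3: · stop@B3
  join B6 pred B4: B4 stop@B3
  B0: DF=∅
  B1: DF={B3,B5}
  B2: DF={B5}
  B3: DF={B3,B5}
  B4: DF={B3,B6}
  B5: DF=∅
  B6: DF=∅

φ for k: defs {B3,B4,B6}
  DF⁺ = {B3,B5,B6}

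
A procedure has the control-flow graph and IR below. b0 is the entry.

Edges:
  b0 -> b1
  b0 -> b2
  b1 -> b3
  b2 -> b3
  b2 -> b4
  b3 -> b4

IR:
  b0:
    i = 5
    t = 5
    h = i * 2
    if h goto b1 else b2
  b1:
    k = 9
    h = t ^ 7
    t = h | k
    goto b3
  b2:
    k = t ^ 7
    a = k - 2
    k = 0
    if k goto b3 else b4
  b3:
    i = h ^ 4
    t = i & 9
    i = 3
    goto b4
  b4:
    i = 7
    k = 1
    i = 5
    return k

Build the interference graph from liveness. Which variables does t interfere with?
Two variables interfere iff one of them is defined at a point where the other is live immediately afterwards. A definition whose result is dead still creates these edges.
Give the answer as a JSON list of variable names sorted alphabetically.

def/use:
  b0 def {h,i,t} use ∅
  b1 def {h,k,t} use {t}
  b2 def {a,k} use {t}
  b3 def {i,t} use {h}
  b4 def {i,k} use ∅

Liveness:
  b0 li=∅ lo={h,t}
  b1 li={t} lo={h}
  b2 li={h,t} lo={h}
  b3 li={h} lo=∅
  b4 li=∅ lo=∅

Interference:
  a: {h}
  h: {a,k,t}
  i: {k,t}
  k: {h,i,t}
  t: {h,i,k}

N(t) = ["h", "i", "k"]

Answer: ["h", "i", "k"]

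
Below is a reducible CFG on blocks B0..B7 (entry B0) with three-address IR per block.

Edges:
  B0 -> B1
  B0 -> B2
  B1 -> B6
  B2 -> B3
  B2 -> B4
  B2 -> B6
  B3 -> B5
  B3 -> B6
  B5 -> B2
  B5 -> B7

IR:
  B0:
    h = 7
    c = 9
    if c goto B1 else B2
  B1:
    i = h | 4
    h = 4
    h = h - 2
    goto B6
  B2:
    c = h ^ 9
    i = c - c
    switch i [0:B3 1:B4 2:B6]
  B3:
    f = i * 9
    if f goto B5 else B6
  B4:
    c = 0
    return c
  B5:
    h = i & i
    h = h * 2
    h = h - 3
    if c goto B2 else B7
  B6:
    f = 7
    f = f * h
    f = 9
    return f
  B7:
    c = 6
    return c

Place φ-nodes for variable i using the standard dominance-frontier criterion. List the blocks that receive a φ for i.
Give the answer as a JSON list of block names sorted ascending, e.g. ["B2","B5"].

Answer: ["B2", "B6"]

Derivation:
idom tree: B1←B0 B2←B0 B3←B2 B4←B2 B5←B3 B6←B0 B7←B5
Dom at joins:
  B2: preds {B0,B5}: {B0} ∩ {B0,B2,B3,B5} = {B0}; idom=B0
  B6: preds {B1,B2,B3}: {B0,B1} ∩ {B0,B2} ∩ {B0,B2,B3} = {B0}; idom=B0

DF derivation:
  B2←B0: walk · to B0
  B2←B5: walk B5→B3→B2 to B0
  B6←B1: walk B1 to B0
  B6←B2: walk B2 to B0
  B6←B3: walk B3→B2 to B0
  DF(B0)=∅
  DF(B1)={B6}
  DF(B2)={B2,B6}
  DF(B3)={B2,B6}
  DF(B4)=∅
  DF(B5)={B2}
  DF(B6)=∅
  DF(B7)=∅

φ for i: defs {B1,B2}
  DF⁺ = {B2,B6}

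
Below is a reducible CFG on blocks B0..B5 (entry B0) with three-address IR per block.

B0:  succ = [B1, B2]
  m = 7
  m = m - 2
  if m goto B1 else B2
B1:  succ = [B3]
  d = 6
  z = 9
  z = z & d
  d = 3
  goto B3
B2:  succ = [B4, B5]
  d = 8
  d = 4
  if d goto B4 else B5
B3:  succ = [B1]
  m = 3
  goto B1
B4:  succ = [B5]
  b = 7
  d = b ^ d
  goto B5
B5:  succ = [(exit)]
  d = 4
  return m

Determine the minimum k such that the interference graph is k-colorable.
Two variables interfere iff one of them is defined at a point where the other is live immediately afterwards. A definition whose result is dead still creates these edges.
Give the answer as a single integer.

Answer: 3

Working:
def/use:
  B0: {m} / ∅
  B1: {d,z} / ∅
  B2: {d} / ∅
  B3: {m} / ∅
  B4: {b,d} / {d}
  B5: {d} / {m}

Liveness:
  B0: in=∅ out={m}
  B1: in=∅ out=∅
  B2: in={m} out={d,m}
  B3: in=∅ out=∅
  B4: in={d,m} out={m}
  B5: in={m} out=∅

Conflict graph:
  b↔{d,m}
  d↔{b,m,z}
  m↔{b,d}
  z↔{d}

Chromatic number:
  clique {b,d,m} ⇒ need ≥ 3
  3-colouring: r0={d}  r1={b,z}  r2={m}
  χ = 3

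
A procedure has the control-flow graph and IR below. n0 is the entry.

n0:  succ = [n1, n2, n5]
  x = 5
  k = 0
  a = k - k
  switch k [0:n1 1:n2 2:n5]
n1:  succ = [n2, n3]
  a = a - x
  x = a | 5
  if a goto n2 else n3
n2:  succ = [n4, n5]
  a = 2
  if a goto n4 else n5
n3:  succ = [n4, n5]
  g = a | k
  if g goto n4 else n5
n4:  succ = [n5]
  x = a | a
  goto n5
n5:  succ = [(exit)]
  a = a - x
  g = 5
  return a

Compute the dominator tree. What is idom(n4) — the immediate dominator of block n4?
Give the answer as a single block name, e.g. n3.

idom tree: n1←n0 n2←n0 n3←n1 n4←n0 n5←n0
Join-block Dom:
  n2: preds {n0,n1}: {n0} ∩ {n0,n1} = {n0}; idom=n0
  n4: preds {n2,n3}: {n0,n2} ∩ {n0,n1,n3} = {n0}; idom=n0
  n5: preds {n0,n2,n3,n4}: {n0} ∩ {n0,n2} ∩ {n0,n1,n3} ∩ {n0,n4} = {n0}; idom=n0

idom(n4) = n0

Answer: n0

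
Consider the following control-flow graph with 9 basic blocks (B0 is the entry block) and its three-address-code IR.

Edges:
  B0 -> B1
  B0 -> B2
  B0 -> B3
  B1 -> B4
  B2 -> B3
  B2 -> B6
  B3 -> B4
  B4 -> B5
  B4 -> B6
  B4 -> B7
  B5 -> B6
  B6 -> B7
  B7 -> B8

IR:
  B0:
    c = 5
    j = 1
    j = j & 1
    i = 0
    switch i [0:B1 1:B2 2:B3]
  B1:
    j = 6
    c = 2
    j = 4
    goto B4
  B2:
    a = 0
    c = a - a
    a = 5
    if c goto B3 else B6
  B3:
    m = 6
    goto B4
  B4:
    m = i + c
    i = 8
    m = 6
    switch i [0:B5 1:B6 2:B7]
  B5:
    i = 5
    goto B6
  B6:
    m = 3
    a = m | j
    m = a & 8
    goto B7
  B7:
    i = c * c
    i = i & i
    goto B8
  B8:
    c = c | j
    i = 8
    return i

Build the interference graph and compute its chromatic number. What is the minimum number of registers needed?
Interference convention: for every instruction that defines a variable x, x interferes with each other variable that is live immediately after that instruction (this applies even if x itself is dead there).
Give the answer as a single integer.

Per-block:
  B0: {c,i,j} / ∅
  B1: {c,j} / ∅
  B2: {a,c} / ∅
  B3: {m} / ∅
  B4: {i,m} / {c,i}
  B5: {i} / ∅
  B6: {a,m} / {j}
  B7: {i} / {c}
  B8: {c,i} / {c,j}

Live sets:
  live B0: ∅→{c,i,j}
  live B1: {i}→{c,i,j}
  live B2: {i,j}→{c,i,j}
  live B3: {c,i,j}→{c,i,j}
  live B4: {c,i,j}→{c,j}
  live B5: {c,j}→{c,j}
  live B6: {c,j}→{c,j}
  live B7: {c,j}→{c,j}
  live B8: {c,j}→∅

Interference:
  a↔{c,i,j}
  c↔{a,i,j,m}
  i↔{a,c,j,m}
  j↔{a,c,i,m}
  m↔{c,i,j}

Colouring:
  clique {a,c,i,j} ⇒ need ≥ 4
  4-colouring: R0={c}  R1={i}  R2={j}  R3={a,m}
  χ = 4

Answer: 4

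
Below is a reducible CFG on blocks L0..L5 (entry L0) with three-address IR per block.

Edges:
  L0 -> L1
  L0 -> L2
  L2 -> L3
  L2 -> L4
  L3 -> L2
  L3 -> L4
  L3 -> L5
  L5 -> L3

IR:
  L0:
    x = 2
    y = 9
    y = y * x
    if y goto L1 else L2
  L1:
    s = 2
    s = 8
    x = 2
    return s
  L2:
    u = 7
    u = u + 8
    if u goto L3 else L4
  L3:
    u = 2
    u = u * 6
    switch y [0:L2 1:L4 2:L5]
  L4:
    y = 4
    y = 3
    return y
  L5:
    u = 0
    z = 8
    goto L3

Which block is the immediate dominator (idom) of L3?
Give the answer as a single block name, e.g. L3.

Answer: L2

Derivation:
idom tree: L1←L0 L2←L0 L3←L2 L4←L2 L5←L3
Dom∩ at merges:
  L2: preds {L0,L3}: {L0} ∩ {L0,L2,L3} = {L0}; idom=L0
  L3: preds {L2,L5}: {L0,L2} ∩ {L0,L2,L3,L5} = {L0,L2}; idom=L2
  L4: preds {L2,L3}: {L0,L2} ∩ {L0,L2,L3} = {L0,L2}; idom=L2

idom(L3) = L2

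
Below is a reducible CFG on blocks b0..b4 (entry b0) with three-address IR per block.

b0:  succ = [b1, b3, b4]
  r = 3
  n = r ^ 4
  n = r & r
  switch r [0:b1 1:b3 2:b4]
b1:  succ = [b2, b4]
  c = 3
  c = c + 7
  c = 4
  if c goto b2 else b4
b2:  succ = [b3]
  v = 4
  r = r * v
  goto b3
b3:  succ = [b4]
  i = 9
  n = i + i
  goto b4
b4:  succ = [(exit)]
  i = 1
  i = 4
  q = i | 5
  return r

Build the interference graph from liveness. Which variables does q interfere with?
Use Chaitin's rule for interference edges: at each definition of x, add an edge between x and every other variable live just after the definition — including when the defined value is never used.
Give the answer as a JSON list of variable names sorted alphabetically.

Answer: ["r"]

Analysis:
Block summaries:
  b0: def={n,r} ue=∅
  b1: def={c} ue=∅
  b2: def={r,v} ue={r}
  b3: def={i,n} ue=∅
  b4: def={i,q} ue={r}

Live sets:
  live b0: ∅→{r}
  live b1: {r}→{r}
  live b2: {r}→{r}
  live b3: {r}→{r}
  live b4: {r}→∅

Interference:
  c↔{r}
  i↔{r}
  n↔{r}
  q↔{r}
  r↔{c,i,n,q,v}
  v↔{r}

N(q) = ["r"]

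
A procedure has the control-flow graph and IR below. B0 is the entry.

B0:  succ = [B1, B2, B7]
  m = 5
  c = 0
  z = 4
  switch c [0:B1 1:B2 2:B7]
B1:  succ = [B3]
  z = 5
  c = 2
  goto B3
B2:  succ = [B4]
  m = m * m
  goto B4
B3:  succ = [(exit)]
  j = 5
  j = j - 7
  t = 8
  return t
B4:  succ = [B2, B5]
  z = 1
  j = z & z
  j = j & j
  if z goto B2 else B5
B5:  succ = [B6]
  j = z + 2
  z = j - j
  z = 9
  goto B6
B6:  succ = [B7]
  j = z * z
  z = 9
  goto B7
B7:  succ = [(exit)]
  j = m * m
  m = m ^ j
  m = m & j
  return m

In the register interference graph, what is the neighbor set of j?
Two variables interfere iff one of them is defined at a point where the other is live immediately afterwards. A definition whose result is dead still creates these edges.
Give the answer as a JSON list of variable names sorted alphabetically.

Per-block:
  B0: def={c,m,z} ue=∅
  B1: def={c,z} ue=∅
  B2: def={m} ue={m}
  B3: def={j,t} ue=∅
  B4: def={j,z} ue=∅
  B5: def={j,z} ue={z}
  B6: def={j,z} ue={z}
  B7: def={j,m} ue={m}

Liveness:
  B0 li=∅ lo={m}
  B1 li=∅ lo=∅
  B2 li={m} lo={m}
  B3 li=∅ lo=∅
  B4 li={m} lo={m,z}
  B5 li={m,z} lo={m,z}
  B6 li={m,z} lo={m}
  B7 li={m} lo=∅

Interference:
  c↔{m,z}
  j↔{m,z}
  m↔{c,j,z}
  t↔∅
  z↔{c,j,m}

N(j) = ["m", "z"]

Answer: ["m", "z"]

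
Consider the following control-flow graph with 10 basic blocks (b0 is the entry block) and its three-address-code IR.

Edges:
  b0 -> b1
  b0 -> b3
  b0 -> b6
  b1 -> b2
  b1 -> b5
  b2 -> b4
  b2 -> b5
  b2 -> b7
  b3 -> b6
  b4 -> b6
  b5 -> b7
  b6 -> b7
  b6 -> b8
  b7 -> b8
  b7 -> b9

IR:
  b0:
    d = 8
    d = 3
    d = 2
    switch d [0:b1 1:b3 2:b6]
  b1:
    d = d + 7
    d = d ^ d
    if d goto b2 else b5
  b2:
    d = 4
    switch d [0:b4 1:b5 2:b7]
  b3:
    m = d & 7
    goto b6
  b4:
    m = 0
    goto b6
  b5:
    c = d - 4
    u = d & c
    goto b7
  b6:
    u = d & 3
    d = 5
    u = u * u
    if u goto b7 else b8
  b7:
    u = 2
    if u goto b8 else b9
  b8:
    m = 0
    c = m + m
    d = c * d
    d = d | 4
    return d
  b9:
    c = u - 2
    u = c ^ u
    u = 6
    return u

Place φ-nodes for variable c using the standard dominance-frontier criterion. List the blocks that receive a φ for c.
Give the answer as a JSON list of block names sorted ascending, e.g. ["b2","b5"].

idom tree: b1←b0 b2←b1 b3←b0 b4←b2 b5←b1 b6←b0 b7←b0 b8←b0 b9←b7
Dom at joins:
  b5: preds {b1,b2}: {b0,b1} ∩ {b0,b1,b2} = {b0,b1}; idom=b1
  b6: preds {b0,b3,b4}: {b0} ∩ {b0,b3} ∩ {b0,b1,b2,b4} = {b0}; idom=b0
  b7: preds {b2,b5,b6}: {b0,b1,b2} ∩ {b0,b1,b5} ∩ {b0,b6} = {b0}; idom=b0
  b8: preds {b6,b7}: {b0,b6} ∩ {b0,b7} = {b0}; idom=b0

DF walk-up:
  b5←b1: walk · to b1
  b5←b2: walk b2 to b1
  b6←b0: walk · to b0
  b6←b3: walk b3 to b0
  b6←b4: walk b4→b2→b1 to b0
  b7←b2: walk b2→b1 to b0
  b7←b5: walk b5→b1 to b0
  b7←b6: walk b6 to b0
  b8←b6: walk b6 to b0
  b8←b7: walk b7 to b0
  b0: DF=∅
  b1: DF={b6,b7}
  b2: DF={b5,b6,b7}
  b3: DF={b6}
  b4: DF={b6}
  b5: DF={b7}
  b6: DF={b7,b8}
  b7: DF={b8}
  b8: DF=∅
  b9: DF=∅

φ for c: defs {b5,b8,b9}
  DF⁺ = {b7,b8}

Answer: ["b7", "b8"]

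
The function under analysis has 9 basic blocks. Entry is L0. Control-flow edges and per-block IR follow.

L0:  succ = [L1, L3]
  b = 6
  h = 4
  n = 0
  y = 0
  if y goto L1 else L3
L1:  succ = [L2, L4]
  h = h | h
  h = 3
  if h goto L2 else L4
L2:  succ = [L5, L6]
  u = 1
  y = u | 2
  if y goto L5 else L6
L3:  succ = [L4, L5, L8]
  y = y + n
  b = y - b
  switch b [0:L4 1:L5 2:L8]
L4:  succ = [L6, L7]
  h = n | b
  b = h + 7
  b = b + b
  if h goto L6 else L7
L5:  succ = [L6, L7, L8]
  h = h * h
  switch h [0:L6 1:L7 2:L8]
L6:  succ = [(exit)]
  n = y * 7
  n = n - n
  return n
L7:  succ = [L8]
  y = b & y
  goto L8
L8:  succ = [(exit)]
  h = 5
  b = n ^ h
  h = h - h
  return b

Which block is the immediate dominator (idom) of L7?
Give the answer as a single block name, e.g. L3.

idom tree: L1←L0 L2←L1 L3←L0 L4←L0 L5←L0 L6←L0 L7←L0 L8←L0
Dom∩ at merges:
  L4: preds {L1,L3}: {L0,L1} ∩ {L0,L3} = {L0}; idom=L0
  L5: preds {L2,L3}: {L0,L1,L2} ∩ {L0,L3} = {L0}; idom=L0
  L6: preds {L2,L4,L5}: {L0,L1,L2} ∩ {L0,L4} ∩ {L0,L5} = {L0}; idom=L0
  L7: preds {L4,L5}: {L0,L4} ∩ {L0,L5} = {L0}; idom=L0
  L8: preds {L3,L5,L7}: {L0,L3} ∩ {L0,L5} ∩ {L0,L7} = {L0}; idom=L0

idom(L7) = L0

Answer: L0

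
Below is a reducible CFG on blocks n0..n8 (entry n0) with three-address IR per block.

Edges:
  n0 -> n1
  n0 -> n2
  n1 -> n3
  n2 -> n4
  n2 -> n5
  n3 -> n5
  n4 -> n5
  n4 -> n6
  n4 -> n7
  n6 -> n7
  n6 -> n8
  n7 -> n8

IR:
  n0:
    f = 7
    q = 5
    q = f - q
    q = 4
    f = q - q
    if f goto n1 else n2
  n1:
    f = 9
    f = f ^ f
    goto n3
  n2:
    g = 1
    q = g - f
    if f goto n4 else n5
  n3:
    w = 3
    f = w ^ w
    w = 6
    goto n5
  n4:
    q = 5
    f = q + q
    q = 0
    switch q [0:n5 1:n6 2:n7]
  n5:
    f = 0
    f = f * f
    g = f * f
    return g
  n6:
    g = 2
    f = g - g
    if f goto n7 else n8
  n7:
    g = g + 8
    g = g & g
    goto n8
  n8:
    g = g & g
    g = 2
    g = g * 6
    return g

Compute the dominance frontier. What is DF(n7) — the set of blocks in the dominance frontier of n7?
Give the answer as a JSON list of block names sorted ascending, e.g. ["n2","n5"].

Answer: ["n8"]

Analysis:
idom tree: n1←n0 n2←n0 n3←n1 n4←n2 n5←n0 n6←n4 n7←n4 n8←n4
Dom at joins:
  n5: preds {n2,n3,n4}: {n0,n2} ∩ {n0,n1,n3} ∩ {n0,n2,n4} = {n0}; idom=n0
  n7: preds {n4,n6}: {n0,n2,n4} ∩ {n0,n2,n4,n6} = {n0,n2,n4}; idom=n4
  n8: preds {n6,n7}: {n0,n2,n4,n6} ∩ {n0,n2,n4,n7} = {n0,n2,n4}; idom=n4

Frontier:
  n5←n2: walk n2 to n0
  n5←n3: walk n3→n1 to n0
  n5←n4: walk n4→n2 to n0
  n7←n4: walk · to n4
  n7←n6: walk n6 to n4
  n8←n6: walk n6 to n4
  n8←n7: walk n7 to n4
  n0 → ∅
  n1 → {n5}
  n2 → {n5}
  n3 → {n5}
  n4 → {n5}
  n5 → ∅
  n6 → {n7,n8}
  n7 → {n8}
  n8 → ∅

DF(n7) = ["n8"]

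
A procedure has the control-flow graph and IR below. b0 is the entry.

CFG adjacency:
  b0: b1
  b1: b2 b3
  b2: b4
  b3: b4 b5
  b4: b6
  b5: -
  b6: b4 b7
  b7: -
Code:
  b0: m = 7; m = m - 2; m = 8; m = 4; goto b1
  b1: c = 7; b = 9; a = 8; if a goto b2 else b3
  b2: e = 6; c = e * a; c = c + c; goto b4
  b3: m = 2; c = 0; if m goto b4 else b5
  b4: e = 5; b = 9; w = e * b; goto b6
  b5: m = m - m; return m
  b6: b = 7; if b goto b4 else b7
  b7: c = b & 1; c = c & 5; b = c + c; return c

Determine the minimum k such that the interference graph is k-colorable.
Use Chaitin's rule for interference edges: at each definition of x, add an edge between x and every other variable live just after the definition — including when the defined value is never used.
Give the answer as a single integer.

Per-block:
  b0 def {m} use ∅
  b1 def {a,b,c} use ∅
  b2 def {c,e} use {a}
  b3 def {c,m} use ∅
  b4 def {b,e,w} use ∅
  b5 def {m} use {m}
  b6 def {b} use ∅
  b7 def {b,c} use {b}

Live sets:
  live b0: ∅→∅
  live b1: ∅→{a}
  live b2: {a}→∅
  live b3: ∅→{m}
  live b4: ∅→∅
  live b5: {m}→∅
  live b6: ∅→{b}
  live b7: {b}→∅

Interfere edges:
  a: {e}
  b: {c,e}
  c: {b,m}
  e: {a,b}
  m: {c}
  w: ∅

Colouring:
  {a,e} pairwise interfere (2-clique) ⇒ χ ≥ 2
  2-colouring: c0={a,b,m,w}  c1={c,e}
  χ = 2

Answer: 2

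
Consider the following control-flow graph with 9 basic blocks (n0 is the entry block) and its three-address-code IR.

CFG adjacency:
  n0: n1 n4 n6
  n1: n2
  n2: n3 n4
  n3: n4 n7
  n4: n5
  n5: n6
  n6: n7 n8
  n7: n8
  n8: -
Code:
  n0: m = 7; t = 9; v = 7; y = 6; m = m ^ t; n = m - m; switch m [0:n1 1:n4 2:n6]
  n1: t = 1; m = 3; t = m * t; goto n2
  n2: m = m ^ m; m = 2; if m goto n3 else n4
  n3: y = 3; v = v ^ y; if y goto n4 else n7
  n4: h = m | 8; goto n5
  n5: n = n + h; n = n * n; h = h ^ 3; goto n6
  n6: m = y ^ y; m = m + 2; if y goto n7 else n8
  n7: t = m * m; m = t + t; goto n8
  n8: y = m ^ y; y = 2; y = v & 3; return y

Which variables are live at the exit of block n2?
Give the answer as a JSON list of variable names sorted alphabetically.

Answer: ["m", "n", "v", "y"]

Analysis:
Block summaries:
  n0 def {m,n,t,v,y} use ∅
  n1 def {m,t} use ∅
  n2 def {m} use {m}
  n3 def {v,y} use {v}
  n4 def {h} use {m}
  n5 def {h,n} use {h,n}
  n6 def {m} use {y}
  n7 def {m,t} use {m}
  n8 def {y} use {m,v,y}

Backward fixpoint:
  n0: in=∅ out={m,n,v,y}
  n1: in={n,v,y} out={m,n,v,y}
  n2: in={m,n,v,y} out={m,n,v,y}
  n3: in={m,n,v} out={m,n,v,y}
  n4: in={m,n,v,y} out={h,n,v,y}
  n5: in={h,n,v,y} out={v,y}
  n6: in={v,y} out={m,v,y}
  n7: in={m,v,y} out={m,v,y}
  n8: in={m,v,y} out=∅

live-out(n2) = ["m", "n", "v", "y"]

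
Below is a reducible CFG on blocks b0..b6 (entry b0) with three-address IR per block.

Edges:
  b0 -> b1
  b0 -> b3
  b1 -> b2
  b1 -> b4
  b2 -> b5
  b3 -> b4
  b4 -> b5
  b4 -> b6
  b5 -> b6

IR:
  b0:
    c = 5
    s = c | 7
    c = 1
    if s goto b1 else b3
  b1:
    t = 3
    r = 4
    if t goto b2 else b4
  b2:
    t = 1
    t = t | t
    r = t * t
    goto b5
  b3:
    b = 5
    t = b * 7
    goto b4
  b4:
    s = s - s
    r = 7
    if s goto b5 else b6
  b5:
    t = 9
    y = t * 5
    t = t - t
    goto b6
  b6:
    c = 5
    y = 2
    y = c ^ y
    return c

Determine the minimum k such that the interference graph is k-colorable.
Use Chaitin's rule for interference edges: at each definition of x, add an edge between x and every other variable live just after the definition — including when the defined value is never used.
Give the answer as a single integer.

Answer: 3

Derivation:
def/use:
  b0: def={c,s} ue=∅
  b1: def={r,t} ue=∅
  b2: def={r,t} ue=∅
  b3: def={b,t} ue=∅
  b4: def={r,s} ue={s}
  b5: def={t,y} ue=∅
  b6: def={c,y} ue=∅

Live sets:
  live b0: ∅→{s}
  live b1: {s}→{s}
  live b2: ∅→∅
  live b3: {s}→{s}
  live b4: {s}→∅
  live b5: ∅→∅
  live b6: ∅→∅

Conflict graph:
  b: {s}
  c: {s,y}
  r: {s,t}
  s: {b,c,r,t}
  t: {r,s,y}
  y: {c,t}

Chromatic number:
  lower bound: {r,s,t} mutually conflict ⇒ χ ≥ 3
  3-colouring: c0={s,y}  c1={b,c,t}  c2={r}
  χ = 3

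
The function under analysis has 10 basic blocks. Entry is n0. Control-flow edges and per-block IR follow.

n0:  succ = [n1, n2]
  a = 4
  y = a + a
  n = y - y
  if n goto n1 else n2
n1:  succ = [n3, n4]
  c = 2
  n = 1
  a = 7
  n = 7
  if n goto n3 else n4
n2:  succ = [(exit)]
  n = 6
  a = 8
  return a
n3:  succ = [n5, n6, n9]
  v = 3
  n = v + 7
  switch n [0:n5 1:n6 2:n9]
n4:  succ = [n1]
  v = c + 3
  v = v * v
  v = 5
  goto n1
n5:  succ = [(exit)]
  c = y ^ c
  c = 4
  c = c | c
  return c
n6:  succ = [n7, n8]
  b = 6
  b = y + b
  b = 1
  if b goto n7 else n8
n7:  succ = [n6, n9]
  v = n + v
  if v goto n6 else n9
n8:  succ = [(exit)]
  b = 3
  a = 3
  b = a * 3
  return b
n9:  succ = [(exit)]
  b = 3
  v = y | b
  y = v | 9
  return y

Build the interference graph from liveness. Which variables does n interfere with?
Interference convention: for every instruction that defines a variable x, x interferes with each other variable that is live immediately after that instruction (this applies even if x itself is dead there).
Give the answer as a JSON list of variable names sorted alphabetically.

Answer: ["b", "c", "v", "y"]

Derivation:
def/use:
  n0 def {a,n,y} use ∅
  n1 def {a,c,n} use ∅
  n2 def {a,n} use ∅
  n3 def {n,v} use ∅
  n4 def {v} use {c}
  n5 def {c} use {c,y}
  n6 def {b} use {y}
  n7 def {v} use {n,v}
  n8 def {a,b} use ∅
  n9 def {b,v,y} use {y}

Liveness:
  live n0: ∅→{y}
  live n1: {y}→{c,y}
  live n2: ∅→∅
  live n3: {c,y}→{c,n,v,y}
  live n4: {c,y}→{y}
  live n5: {c,y}→∅
  live n6: {n,v,y}→{n,v,y}
  live n7: {n,v,y}→{n,v,y}
  live n8: ∅→∅
  live n9: {y}→∅

Interference:
  a↔{c,y}
  b↔{n,v,y}
  c↔{a,n,v,y}
  n↔{b,c,v,y}
  v↔{b,c,n,y}
  y↔{a,b,c,n,v}

N(n) = ["b", "c", "v", "y"]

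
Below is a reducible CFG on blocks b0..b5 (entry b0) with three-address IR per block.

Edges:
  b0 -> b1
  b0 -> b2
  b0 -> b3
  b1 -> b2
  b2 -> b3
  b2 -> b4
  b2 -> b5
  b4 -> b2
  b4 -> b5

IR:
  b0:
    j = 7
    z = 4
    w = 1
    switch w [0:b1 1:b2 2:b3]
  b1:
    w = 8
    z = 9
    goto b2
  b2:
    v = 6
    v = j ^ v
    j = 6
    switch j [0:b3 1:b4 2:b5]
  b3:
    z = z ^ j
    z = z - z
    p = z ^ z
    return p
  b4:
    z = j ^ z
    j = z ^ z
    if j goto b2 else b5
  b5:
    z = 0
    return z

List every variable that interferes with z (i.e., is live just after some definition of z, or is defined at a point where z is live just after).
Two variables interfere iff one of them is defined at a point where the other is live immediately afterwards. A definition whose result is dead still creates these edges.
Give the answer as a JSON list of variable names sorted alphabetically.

Block summaries:
  b0: {j,w,z} / ∅
  b1: {w,z} / ∅
  b2: {j,v} / {j}
  b3: {p,z} / {j,z}
  b4: {j,z} / {j,z}
  b5: {z} / ∅

Live sets:
  b0 li=∅ lo={j,z}
  b1 li={j} lo={j,z}
  b2 li={j,z} lo={j,z}
  b3 li={j,z} lo=∅
  b4 li={j,z} lo={j,z}
  b5 li=∅ lo=∅

Interference:
  j — {v,w,z}
  p — ∅
  v — {j,z}
  w — {j,z}
  z — {j,v,w}

N(z) = ["j", "v", "w"]

Answer: ["j", "v", "w"]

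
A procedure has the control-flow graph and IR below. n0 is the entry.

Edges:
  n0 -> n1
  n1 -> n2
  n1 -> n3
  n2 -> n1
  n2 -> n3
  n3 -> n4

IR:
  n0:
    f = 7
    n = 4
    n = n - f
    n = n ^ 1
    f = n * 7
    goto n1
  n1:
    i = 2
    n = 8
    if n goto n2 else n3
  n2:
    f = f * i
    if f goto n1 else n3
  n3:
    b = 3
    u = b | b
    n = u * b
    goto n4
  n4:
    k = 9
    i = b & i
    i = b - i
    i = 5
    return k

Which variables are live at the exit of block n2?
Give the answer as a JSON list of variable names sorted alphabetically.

def/use:
  n0: {f,n} / ∅
  n1: {i,n} / ∅
  n2: {f} / {f,i}
  n3: {b,n,u} / ∅
  n4: {i,k} / {b,i}

Live sets:
  live n0: ∅→{f}
  live n1: {f}→{f,i}
  live n2: {f,i}→{f,i}
  live n3: {i}→{b,i}
  live n4: {b,i}→∅

live-out(n2) = ["f", "i"]

Answer: ["f", "i"]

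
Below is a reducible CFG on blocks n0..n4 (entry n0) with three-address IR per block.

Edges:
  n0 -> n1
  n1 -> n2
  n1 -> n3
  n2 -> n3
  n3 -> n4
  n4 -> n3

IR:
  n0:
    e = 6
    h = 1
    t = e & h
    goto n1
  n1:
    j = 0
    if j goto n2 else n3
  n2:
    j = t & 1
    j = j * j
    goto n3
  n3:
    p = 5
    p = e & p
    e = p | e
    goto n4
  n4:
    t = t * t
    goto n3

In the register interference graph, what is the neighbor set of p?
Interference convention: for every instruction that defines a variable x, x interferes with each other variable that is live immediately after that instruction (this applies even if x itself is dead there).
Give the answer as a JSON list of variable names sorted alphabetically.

Block summaries:
  n0 def {e,h,t} use ∅
  n1 def {j} use ∅
  n2 def {j} use {t}
  n3 def {e,p} use {e}
  n4 def {t} use {t}

Backward fixpoint:
  n0 li=∅ lo={e,t}
  n1 li={e,t} lo={e,t}
  n2 li={e,t} lo={e,t}
  n3 li={e,t} lo={e,t}
  n4 li={e,t} lo={e,t}

Interference:
  e↔{h,j,p,t}
  h↔{e}
  j↔{e,t}
  p↔{e,t}
  t↔{e,j,p}

N(p) = ["e", "t"]

Answer: ["e", "t"]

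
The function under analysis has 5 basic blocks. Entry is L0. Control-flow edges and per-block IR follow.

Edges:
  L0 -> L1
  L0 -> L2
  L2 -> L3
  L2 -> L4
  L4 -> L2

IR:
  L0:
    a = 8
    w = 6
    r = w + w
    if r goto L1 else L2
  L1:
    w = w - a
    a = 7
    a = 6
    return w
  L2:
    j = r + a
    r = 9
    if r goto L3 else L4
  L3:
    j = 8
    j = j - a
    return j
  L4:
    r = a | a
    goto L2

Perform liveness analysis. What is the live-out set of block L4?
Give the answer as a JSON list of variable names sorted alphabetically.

Answer: ["a", "r"]

Derivation:
Per-block:
  L0: def={a,r,w} ue=∅
  L1: def={a,w} ue={a,w}
  L2: def={j,r} ue={a,r}
  L3: def={j} ue={a}
  L4: def={r} ue={a}

Backward fixpoint:
  L0: in=∅ out={a,r,w}
  L1: in={a,w} out=∅
  L2: in={a,r} out={a}
  L3: in={a} out=∅
  L4: in={a} out={a,r}

live-out(L4) = ["a", "r"]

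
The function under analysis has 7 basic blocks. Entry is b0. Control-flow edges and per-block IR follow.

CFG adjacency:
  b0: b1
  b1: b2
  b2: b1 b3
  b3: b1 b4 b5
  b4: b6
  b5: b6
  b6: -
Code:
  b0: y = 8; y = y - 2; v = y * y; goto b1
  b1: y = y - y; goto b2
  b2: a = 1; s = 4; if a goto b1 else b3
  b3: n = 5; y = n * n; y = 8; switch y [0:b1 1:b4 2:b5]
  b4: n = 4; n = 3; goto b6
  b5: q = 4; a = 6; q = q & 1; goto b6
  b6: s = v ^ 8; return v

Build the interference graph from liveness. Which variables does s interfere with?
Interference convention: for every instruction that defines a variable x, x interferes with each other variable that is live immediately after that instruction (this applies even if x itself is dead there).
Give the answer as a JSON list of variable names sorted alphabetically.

def/use:
  b0: def={v,y} ue=∅
  b1: def={y} ue={y}
  b2: def={a,s} ue=∅
  b3: def={n,y} ue=∅
  b4: def={n} ue=∅
  b5: def={a,q} ue=∅
  b6: def={s} ue={v}

Liveness:
  b0: in=∅ out={v,y}
  b1: in={v,y} out={v,y}
  b2: in={v,y} out={v,y}
  b3: in={v} out={v,y}
  b4: in={v} out={v}
  b5: in={v} out={v}
  b6: in={v} out=∅

Conflict graph:
  a — {q,s,v,y}
  n — {v}
  q — {a,v}
  s — {a,v,y}
  v — {a,n,q,s,y}
  y — {a,s,v}

N(s) = ["a", "v", "y"]

Answer: ["a", "v", "y"]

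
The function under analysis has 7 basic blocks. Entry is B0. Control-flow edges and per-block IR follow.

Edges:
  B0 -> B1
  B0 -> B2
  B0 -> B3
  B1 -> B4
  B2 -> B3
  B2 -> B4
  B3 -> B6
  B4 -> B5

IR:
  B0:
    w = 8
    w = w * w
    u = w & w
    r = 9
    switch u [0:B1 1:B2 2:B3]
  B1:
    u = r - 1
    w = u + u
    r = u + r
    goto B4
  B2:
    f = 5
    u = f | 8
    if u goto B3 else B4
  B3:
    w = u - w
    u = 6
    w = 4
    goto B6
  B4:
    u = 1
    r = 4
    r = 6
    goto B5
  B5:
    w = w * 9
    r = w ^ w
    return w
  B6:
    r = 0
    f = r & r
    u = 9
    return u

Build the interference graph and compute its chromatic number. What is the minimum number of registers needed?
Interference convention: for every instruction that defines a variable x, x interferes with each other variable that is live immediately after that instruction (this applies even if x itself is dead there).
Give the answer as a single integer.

Answer: 3

Derivation:
Block summaries:
  B0 def {r,u,w} use ∅
  B1 def {r,u,w} use {r}
  B2 def {f,u} use ∅
  B3 def {u,w} use {u,w}
  B4 def {r,u} use ∅
  B5 def {r,w} use {w}
  B6 def {f,r,u} use ∅

Backward fixpoint:
  B0 li=∅ lo={r,u,w}
  B1 li={r} lo={w}
  B2 li={w} lo={u,w}
  B3 li={u,w} lo=∅
  B4 li={w} lo={w}
  B5 li={w} lo=∅
  B6 li=∅ lo=∅

Conflict graph:
  f: {w}
  r: {u,w}
  u: {r,w}
  w: {f,r,u}

Colouring:
  clique {r,u,w} ⇒ need ≥ 3
  3-colouring: r0={w}  r1={f,r}  r2={u}
  χ = 3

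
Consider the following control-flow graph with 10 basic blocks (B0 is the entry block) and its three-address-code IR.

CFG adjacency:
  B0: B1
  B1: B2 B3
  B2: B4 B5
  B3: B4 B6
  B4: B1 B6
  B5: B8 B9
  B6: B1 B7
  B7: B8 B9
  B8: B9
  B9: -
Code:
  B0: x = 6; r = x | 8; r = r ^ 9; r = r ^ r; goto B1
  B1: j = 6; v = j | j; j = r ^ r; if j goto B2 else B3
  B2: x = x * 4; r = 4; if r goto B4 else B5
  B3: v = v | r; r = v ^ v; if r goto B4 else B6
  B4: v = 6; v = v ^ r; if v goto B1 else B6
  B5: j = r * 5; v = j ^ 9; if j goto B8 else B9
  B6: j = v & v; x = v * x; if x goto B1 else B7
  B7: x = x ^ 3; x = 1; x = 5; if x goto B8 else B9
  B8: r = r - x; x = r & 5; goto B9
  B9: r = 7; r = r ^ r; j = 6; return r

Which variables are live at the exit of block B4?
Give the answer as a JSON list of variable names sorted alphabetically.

Answer: ["r", "v", "x"]

Analysis:
Per-block:
  B0: def={r,x} ue=∅
  B1: def={j,v} ue={r}
  B2: def={r,x} ue={x}
  B3: def={r,v} ue={r,v}
  B4: def={v} ue={r}
  B5: def={j,v} ue={r}
  B6: def={j,x} ue={v,x}
  B7: def={x} ue={x}
  B8: def={r,x} ue={r,x}
  B9: def={j,r} ue=∅

Backward fixpoint:
  B0 li=∅ lo={r,x}
  B1 li={r,x} lo={r,v,x}
  B2 li={x} lo={r,x}
  B3 li={r,v,x} lo={r,v,x}
  B4 li={r,x} lo={r,v,x}
  B5 li={r,x} lo={r,x}
  B6 li={r,v,x} lo={r,x}
  B7 li={r,x} lo={r,x}
  B8 li={r,x} lo=∅
  B9 li=∅ lo=∅

live-out(B4) = ["r", "v", "x"]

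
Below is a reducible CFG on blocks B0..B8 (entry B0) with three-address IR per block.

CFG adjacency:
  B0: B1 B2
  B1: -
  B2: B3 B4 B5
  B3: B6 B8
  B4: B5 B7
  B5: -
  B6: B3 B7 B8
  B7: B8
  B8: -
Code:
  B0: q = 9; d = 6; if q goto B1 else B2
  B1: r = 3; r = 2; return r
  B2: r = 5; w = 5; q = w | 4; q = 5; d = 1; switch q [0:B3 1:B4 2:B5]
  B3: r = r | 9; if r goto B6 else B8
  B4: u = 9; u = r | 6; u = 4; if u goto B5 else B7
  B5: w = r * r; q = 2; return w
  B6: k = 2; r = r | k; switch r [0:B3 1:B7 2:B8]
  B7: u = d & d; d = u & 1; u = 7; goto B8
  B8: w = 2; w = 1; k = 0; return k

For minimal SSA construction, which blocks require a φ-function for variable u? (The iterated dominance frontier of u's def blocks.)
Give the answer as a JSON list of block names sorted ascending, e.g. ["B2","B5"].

Answer: ["B5", "B7", "B8"]

Working:
idom tree: B1←B0 B2←B0 B3←B2 B4←B2 B5←B2 B6←B3 B7←B2 B8←B2
Dom∩ at merges:
  B3: preds {B2,B6}: {B0,B2} ∩ {B0,B2,B3,B6} = {B0,B2}; idom=B2
  B5: preds {B2,B4}: {B0,B2} ∩ {B0,B2,B4} = {B0,B2}; idom=B2
  B7: preds {B4,B6}: {B0,B2,B4} ∩ {B0,B2,B3,B6} = {B0,B2}; idom=B2
  B8: preds {B3,B6,B7}: {B0,B2,B3} ∩ {B0,B2,B3,B6} ∩ {B0,B2,B7} = {B0,B2}; idom=B2

DF derivation:
  B3←B2: walk · to B2
  B3←B6: walk B6→B3 to B2
  B5←B2: walk · to B2
  B5←B4: walk B4 to B2
  B7←B4: walk B4 to B2
  B7←B6: walk B6→B3 to B2
  B8←B3: walk B3 to B2
  B8←B6: walk B6→B3 to B2
  B8←B7: walk B7 to B2
  DF(B0)=∅
  DF(B1)=∅
  DF(B2)=∅
  DF(B3)={B3,B7,B8}
  DF(B4)={B5,B7}
  DF(B5)=∅
  DF(B6)={B3,B7,B8}
  DF(B7)={B8}
  DF(B8)=∅

φ for u: defs {B4,B7}
  DF⁺ = {B5,B7,B8}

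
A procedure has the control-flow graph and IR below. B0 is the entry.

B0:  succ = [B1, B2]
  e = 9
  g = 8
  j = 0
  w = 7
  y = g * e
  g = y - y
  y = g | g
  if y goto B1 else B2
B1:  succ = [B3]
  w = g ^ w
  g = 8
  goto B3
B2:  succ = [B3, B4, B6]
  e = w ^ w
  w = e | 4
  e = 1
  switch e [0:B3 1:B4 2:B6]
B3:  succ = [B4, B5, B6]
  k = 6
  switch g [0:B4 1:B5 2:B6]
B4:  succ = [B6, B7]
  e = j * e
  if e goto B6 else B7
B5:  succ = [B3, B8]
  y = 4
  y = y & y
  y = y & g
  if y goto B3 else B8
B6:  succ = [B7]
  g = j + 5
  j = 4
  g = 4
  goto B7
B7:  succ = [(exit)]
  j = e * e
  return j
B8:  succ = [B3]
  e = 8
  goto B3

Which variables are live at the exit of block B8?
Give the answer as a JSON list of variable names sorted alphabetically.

Answer: ["e", "g", "j"]

Working:
def/use:
  B0: def={e,g,j,w,y} ue=∅
  B1: def={g,w} ue={g,w}
  B2: def={e,w} ue={w}
  B3: def={k} ue={g}
  B4: def={e} ue={e,j}
  B5: def={y} ue={g}
  B6: def={g,j} ue={j}
  B7: def={j} ue={e}
  B8: def={e} ue=∅

Backward fixpoint:
  B0 li=∅ lo={e,g,j,w}
  B1 li={e,g,j,w} lo={e,g,j}
  B2 li={g,j,w} lo={e,g,j}
  B3 li={e,g,j} lo={e,g,j}
  B4 li={e,j} lo={e,j}
  B5 li={e,g,j} lo={e,g,j}
  B6 li={e,j} lo={e}
  B7 li={e} lo=∅
  B8 li={g,j} lo={e,g,j}

live-out(B8) = ["e", "g", "j"]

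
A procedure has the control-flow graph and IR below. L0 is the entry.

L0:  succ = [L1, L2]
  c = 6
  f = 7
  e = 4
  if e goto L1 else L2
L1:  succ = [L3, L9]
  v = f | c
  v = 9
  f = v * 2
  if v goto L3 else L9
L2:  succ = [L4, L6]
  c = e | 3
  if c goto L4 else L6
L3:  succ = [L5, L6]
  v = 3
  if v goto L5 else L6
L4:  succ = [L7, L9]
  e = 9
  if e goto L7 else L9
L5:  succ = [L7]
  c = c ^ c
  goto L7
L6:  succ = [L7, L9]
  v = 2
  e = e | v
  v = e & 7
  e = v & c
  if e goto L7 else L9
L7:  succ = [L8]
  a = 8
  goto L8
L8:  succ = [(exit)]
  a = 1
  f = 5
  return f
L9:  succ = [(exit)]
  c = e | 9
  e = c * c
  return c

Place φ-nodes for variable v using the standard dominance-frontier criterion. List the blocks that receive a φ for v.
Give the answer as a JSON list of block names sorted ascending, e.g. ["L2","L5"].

idom tree: L1←L0 L2←L0 L3←L1 L4←L2 L5←L3 L6←L0 L7←L0 L8←L7 L9←L0
Dom at joins:
  L6: preds {L2,L3}: {L0,L2} ∩ {L0,L1,L3} = {L0}; idom=L0
  L7: preds {L4,L5,L6}: {L0,L2,L4} ∩ {L0,L1,L3,L5} ∩ {L0,L6} = {L0}; idom=L0
  L9: preds {L1,L4,L6}: {L0,L1} ∩ {L0,L2,L4} ∩ {L0,L6} = {L0}; idom=L0

DF derivation:
  join L6 pred L2: L2 stop@L0
  join L6 pred L3: L3→L1 stop@L0
  join L7 pred L4: L4→L2 stop@L0
  join L7 pred L5: L5→L3→L1 stop@L0
  join L7 pred L6: L6 stop@L0
  join L9 pred L1: L1 stop@L0
  join L9 pred L4: L4→L2 stop@L0
  join L9 pred L6: L6 stop@L0
  L0: DF=∅
  L1: DF={L6,L7,L9}
  L2: DF={L6,L7,L9}
  L3: DF={L6,L7}
  L4: DF={L7,L9}
  L5: DF={L7}
  L6: DF={L7,L9}
  L7: DF=∅
  L8: DF=∅
  L9: DF=∅

φ for v: defs {L1,L3,L6}
  DF⁺ = {L6,L7,L9}

Answer: ["L6", "L7", "L9"]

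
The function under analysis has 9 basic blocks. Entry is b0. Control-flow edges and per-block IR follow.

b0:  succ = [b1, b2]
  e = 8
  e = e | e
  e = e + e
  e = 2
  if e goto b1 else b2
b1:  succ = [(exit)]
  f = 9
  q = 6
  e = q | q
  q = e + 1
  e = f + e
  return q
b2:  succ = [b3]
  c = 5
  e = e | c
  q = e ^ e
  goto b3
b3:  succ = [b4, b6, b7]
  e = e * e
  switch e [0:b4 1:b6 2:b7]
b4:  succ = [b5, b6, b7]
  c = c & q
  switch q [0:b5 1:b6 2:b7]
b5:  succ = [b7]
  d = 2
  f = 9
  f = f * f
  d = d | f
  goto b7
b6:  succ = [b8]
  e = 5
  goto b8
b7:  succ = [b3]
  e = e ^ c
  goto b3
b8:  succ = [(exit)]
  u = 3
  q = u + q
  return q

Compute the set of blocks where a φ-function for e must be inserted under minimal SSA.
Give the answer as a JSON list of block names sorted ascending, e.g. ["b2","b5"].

idom tree: b1←b0 b2←b0 b3←b2 b4←b3 b5←b4 b6←b3 b7←b3 b8←b6
Dom at joins:
  b3: preds {b2,b7}: {b0,b2} ∩ {b0,b2,b3,b7} = {b0,b2}; idom=b2
  b6: preds {b3,b4}: {b0,b2,b3} ∩ {b0,b2,b3,b4} = {b0,b2,b3}; idom=b3
  b7: preds {b3,b4,b5}: {b0,b2,b3} ∩ {b0,b2,b3,b4} ∩ {b0,b2,b3,b4,b5} = {b0,b2,b3}; idom=b3

DF derivation:
  join b3 pred b2: · stop@b2
  join b3 pred b7: b7→b3 stop@b2
  join b6 pred b3: · stop@b3
  join b6 pred b4: b4 stop@b3
  join b7 pred b3: · stop@b3
  join b7 pred b4: b4 stop@b3
  join b7 pred b5: b5→b4 stop@b3
  b0: DF=∅
  b1: DF=∅
  b2: DF=∅
  b3: DF={b3}
  b4: DF={b6,b7}
  b5: DF={b7}
  b6: DF=∅
  b7: DF={b3}
  b8: DF=∅

φ for e: defs {b0,b1,b2,b3,b6,b7}
  DF⁺ = {b3}

Answer: ["b3"]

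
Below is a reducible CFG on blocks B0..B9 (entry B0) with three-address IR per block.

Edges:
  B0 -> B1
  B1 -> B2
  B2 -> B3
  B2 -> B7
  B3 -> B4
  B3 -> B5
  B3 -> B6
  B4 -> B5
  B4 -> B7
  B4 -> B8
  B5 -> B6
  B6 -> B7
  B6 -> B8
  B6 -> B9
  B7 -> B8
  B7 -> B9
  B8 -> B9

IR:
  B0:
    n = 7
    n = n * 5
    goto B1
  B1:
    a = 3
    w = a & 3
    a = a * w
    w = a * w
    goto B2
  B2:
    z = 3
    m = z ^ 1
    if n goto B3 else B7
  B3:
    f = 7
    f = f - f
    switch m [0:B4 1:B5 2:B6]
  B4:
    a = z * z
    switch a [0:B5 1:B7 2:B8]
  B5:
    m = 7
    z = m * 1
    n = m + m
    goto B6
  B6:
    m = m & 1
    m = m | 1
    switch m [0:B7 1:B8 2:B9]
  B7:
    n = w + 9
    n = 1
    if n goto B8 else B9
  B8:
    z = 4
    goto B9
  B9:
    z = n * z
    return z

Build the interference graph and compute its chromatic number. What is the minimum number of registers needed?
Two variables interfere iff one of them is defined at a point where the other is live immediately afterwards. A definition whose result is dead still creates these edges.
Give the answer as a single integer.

Answer: 5

Derivation:
Per-block:
  B0: {n} / ∅
  B1: {a,w} / ∅
  B2: {m,z} / {n}
  B3: {f} / {m}
  B4: {a} / {z}
  B5: {m,n,z} / ∅
  B6: {m} / {m}
  B7: {n} / {w}
  B8: {z} / ∅
  B9: {z} / {n,z}

Live sets:
  B0 li=∅ lo={n}
  B1 li={n} lo={n,w}
  B2 li={n,w} lo={m,n,w,z}
  B3 li={m,n,w,z} lo={m,n,w,z}
  B4 li={n,w,z} lo={n,w,z}
  B5 li={w} lo={m,n,w,z}
  B6 li={m,n,w,z} lo={n,w,z}
  B7 li={w,z} lo={n,z}
  B8 li={n} lo={n,z}
  B9 li={n,z} lo=∅

Interfere edges:
  a: {n,w,z}
  f: {m,n,w,z}
  m: {f,n,w,z}
  n: {a,f,m,w,z}
  w: {a,f,m,n,z}
  z: {a,f,m,n,w}

Chromatic number:
  {f,m,n,w,z} pairwise interfere (5-clique) ⇒ χ ≥ 5
  5-colouring: R0={n}  R1={w}  R2={z}  R3={a,f}  R4={m}
  χ = 5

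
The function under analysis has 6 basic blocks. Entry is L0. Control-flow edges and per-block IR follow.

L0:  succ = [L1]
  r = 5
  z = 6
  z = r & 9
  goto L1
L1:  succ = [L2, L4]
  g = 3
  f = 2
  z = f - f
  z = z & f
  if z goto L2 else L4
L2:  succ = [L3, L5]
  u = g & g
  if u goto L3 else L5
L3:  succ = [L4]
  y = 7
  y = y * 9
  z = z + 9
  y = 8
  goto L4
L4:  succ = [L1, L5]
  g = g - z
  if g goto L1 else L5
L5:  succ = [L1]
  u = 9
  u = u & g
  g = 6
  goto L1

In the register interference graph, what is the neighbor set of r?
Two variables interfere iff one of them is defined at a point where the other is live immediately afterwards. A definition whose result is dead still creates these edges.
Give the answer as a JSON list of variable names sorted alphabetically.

Answer: ["z"]

Working:
Block summaries:
  L0: {r,z} / ∅
  L1: {f,g,z} / ∅
  L2: {u} / {g}
  L3: {y,z} / {z}
  L4: {g} / {g,z}
  L5: {g,u} / {g}

Liveness:
  L0: in=∅ out=∅
  L1: in=∅ out={g,z}
  L2: in={g,z} out={g,z}
  L3: in={g,z} out={g,z}
  L4: in={g,z} out={g}
  L5: in={g} out=∅

Interfere edges:
  f↔{g,z}
  g↔{f,u,y,z}
  r↔{z}
  u↔{g,z}
  y↔{g,z}
  z↔{f,g,r,u,y}

N(r) = ["z"]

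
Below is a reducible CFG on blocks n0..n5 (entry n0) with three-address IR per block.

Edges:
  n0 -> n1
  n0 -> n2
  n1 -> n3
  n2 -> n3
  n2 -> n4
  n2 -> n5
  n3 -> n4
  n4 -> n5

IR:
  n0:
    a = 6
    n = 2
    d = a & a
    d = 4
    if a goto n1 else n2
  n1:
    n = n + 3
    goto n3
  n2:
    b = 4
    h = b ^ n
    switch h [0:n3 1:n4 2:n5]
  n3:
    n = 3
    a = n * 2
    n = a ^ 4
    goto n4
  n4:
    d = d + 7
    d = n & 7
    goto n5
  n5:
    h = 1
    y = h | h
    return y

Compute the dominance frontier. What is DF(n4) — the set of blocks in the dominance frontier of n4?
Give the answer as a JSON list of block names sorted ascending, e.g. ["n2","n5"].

idom tree: n1←n0 n2←n0 n3←n0 n4←n0 n5←n0
Join-block Dom:
  n3: preds {n1,n2}: {n0,n1} ∩ {n0,n2} = {n0}; idom=n0
  n4: preds {n2,n3}: {n0,n2} ∩ {n0,n3} = {n0}; idom=n0
  n5: preds {n2,n4}: {n0,n2} ∩ {n0,n4} = {n0}; idom=n0

DF walk-up:
  n3←n1: walk n1 to n0
  n3←n2: walk n2 to n0
  n4←n2: walk n2 to n0
  n4←n3: walk n3 to n0
  n5←n2: walk n2 to n0
  n5←n4: walk n4 to n0
  DF(n0)=∅
  DF(n1)={n3}
  DF(n2)={n3,n4,n5}
  DF(n3)={n4}
  DF(n4)={n5}
  DF(n5)=∅

DF(n4) = ["n5"]

Answer: ["n5"]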